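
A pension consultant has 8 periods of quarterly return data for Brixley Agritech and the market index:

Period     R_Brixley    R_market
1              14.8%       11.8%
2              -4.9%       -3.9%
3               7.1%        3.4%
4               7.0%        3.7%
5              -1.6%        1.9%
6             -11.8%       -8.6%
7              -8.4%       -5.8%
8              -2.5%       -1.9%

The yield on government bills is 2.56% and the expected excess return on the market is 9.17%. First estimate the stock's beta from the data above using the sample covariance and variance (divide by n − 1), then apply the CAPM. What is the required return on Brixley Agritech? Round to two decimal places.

Mean R_i = (14.8 − 4.9 + 7.1 + 7.0 − 1.6 − 11.8 − 8.4 − 2.5) / 8 = -0.0375%
Mean R_m = (11.8 − 3.9 + 3.4 + 3.7 + 1.9 − 8.6 − 5.8 − 1.9) / 8 = 0.0750%
Σ(R_i − R̄_i)(R_m − R̄_m) = 395.7225  ⇒  Cov = 395.7225 / 7 = 56.5318
Σ(R_m − R̄_m)² = 294.4750  ⇒  Var(R_m) = 294.4750 / 7 = 42.0679
β = Cov / Var(R_m) = 56.5318 / 42.0679 = 1.3438
E(R) = R_f + β × MRP = 2.56% + 1.3438 × 9.17% = 14.88%

14.88%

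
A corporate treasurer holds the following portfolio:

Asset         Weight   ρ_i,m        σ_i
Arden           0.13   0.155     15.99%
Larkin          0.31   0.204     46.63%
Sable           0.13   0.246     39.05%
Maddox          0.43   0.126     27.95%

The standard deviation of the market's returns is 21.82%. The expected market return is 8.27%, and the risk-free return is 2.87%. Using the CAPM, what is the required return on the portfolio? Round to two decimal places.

4.36%

β_Arden = 0.155 × 15.99% / 21.82% = 0.1136
β_Larkin = 0.204 × 46.63% / 21.82% = 0.4360
β_Sable = 0.246 × 39.05% / 21.82% = 0.4403
β_Maddox = 0.126 × 27.95% / 21.82% = 0.1614
β_P = Σ w_i β_i = 0.13×0.1136 + 0.31×0.4360 + 0.13×0.4403 + 0.43×0.1614 = 0.2766
MRP = 8.27% − 2.87% = 5.40%
E(R_P) = R_f + β_P × MRP = 2.87% + 0.2766 × 5.40% = 4.36%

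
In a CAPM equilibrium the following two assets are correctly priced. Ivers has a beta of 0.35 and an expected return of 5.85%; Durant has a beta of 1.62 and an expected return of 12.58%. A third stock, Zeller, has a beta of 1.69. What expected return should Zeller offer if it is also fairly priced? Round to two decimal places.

12.95%

MRP (SML slope) = (12.58% − 5.85%) / (1.62 − 0.35) = 6.73% / 1.27 = 5.2992%
R_f (intercept) = 5.85% − 0.35 × 5.2992% = 3.9953%
E(R_Zeller) = R_f + β × MRP = 3.9953% + 1.69 × 5.2992% = 12.95%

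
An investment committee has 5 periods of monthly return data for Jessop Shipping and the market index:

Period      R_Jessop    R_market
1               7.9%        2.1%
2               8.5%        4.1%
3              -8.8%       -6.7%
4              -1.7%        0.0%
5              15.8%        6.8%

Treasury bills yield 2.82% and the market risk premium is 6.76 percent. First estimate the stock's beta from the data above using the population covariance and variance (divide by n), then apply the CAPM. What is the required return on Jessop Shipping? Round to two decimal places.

15.15%

Mean R_i = (7.9 + 8.5 − 8.8 − 1.7 + 15.8) / 5 = 4.3400%
Mean R_m = (2.1 + 4.1 − 6.7 + 0.0 + 6.8) / 5 = 1.2600%
Σ(R_i − R̄_i)(R_m − R̄_m) = 190.4980  ⇒  Cov = 190.4980 / 5 = 38.0996
Σ(R_m − R̄_m)² = 104.4120  ⇒  Var(R_m) = 104.4120 / 5 = 20.8824
β = Cov / Var(R_m) = 38.0996 / 20.8824 = 1.8245
E(R) = R_f + β × MRP = 2.82% + 1.8245 × 6.76% = 15.15%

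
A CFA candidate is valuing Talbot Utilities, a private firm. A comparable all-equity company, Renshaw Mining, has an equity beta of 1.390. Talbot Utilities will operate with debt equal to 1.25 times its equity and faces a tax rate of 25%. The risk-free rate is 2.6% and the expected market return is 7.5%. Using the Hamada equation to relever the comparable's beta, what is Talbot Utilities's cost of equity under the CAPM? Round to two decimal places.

15.80%

β_L = β_U × [1 + (1 − t)(D/E)] = 1.390 × [1 + (1 − 0.25) × 1.25]
    = 1.390 × [1 + 0.75 × 1.25] = 1.390 × 1.9375 = 2.6931
MRP = 7.5% − 2.6% = 4.90%
E(R) = R_f + β_L × MRP = 2.6% + 2.6931 × 4.9% = 15.80%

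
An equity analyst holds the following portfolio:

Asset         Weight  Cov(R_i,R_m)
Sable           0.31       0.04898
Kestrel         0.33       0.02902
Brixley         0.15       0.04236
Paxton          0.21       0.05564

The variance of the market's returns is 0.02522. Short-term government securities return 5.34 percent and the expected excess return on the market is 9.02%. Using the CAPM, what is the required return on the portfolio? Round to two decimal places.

20.65%

β_Sable = 0.04898 / 0.02522 = 1.9421
β_Kestrel = 0.02902 / 0.02522 = 1.1507
β_Brixley = 0.04236 / 0.02522 = 1.6796
β_Paxton = 0.05564 / 0.02522 = 2.2062
β_P = Σ w_i β_i = 0.31×1.9421 + 0.33×1.1507 + 0.15×1.6796 + 0.21×2.2062 = 1.6970
E(R_P) = R_f + β_P × MRP = 5.34% + 1.6970 × 9.02% = 20.65%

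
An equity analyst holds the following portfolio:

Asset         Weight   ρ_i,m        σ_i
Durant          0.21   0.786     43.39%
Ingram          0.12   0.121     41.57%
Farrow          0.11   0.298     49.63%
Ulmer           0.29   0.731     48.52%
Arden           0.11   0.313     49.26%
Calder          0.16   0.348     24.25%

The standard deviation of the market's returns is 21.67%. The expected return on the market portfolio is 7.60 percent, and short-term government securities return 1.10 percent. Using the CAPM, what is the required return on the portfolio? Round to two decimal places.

β_Durant = 0.786 × 43.39% / 21.67% = 1.5738
β_Ingram = 0.121 × 41.57% / 21.67% = 0.2321
β_Farrow = 0.298 × 49.63% / 21.67% = 0.6825
β_Ulmer = 0.731 × 48.52% / 21.67% = 1.6367
β_Arden = 0.313 × 49.26% / 21.67% = 0.7115
β_Calder = 0.348 × 24.25% / 21.67% = 0.3894
β_P = Σ w_i β_i = 0.21×1.5738 + 0.12×0.2321 + 0.11×0.6825 + 0.29×1.6367 + 0.11×0.7115 + 0.16×0.3894 = 1.0486
MRP = 7.60% − 1.10% = 6.50%
E(R_P) = R_f + β_P × MRP = 1.10% + 1.0486 × 6.50% = 7.92%

7.92%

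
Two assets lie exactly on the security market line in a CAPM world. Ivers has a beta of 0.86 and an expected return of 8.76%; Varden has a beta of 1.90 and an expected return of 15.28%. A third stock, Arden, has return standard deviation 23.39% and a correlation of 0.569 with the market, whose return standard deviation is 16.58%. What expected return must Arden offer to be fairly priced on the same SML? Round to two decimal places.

MRP = (15.28% − 8.76%) / (1.90 − 0.86) = 6.2692%
R_f = 8.76% − 0.86 × 6.2692% = 3.3685%
β_Arden = ρ·σ_i/σ_m = 0.569 × 23.39 / 16.58 = 0.8027
E(R_Arden) = R_f + β × MRP = 3.3685% + 0.8027 × 6.2692% = 8.40%

8.40%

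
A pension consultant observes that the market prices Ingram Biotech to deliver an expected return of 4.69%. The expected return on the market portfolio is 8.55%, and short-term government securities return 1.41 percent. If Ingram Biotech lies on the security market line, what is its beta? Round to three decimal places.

0.459

MRP = 8.55% − 1.41% = 7.14%
β = (E(R) − R_f) / MRP = (4.69% − 1.41%) / 7.14% = 3.28% / 7.14% = 0.459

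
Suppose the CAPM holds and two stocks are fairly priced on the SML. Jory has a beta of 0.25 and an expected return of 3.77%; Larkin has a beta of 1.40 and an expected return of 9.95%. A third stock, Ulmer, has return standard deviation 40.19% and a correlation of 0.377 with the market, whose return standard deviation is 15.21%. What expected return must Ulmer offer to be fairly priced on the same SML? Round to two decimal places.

MRP = (9.95% − 3.77%) / (1.40 − 0.25) = 5.3739%
R_f = 3.77% − 0.25 × 5.3739% = 2.4265%
β_Ulmer = ρ·σ_i/σ_m = 0.377 × 40.19 / 15.21 = 0.9962
E(R_Ulmer) = R_f + β × MRP = 2.4265% + 0.9962 × 5.3739% = 7.78%

7.78%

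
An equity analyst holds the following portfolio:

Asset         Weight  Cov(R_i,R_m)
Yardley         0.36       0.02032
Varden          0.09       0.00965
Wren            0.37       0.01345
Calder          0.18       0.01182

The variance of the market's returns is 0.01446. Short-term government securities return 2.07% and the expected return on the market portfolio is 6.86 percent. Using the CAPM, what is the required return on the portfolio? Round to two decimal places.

7.13%

β_Yardley = 0.02032 / 0.01446 = 1.4053
β_Varden = 0.00965 / 0.01446 = 0.6674
β_Wren = 0.01345 / 0.01446 = 0.9302
β_Calder = 0.01182 / 0.01446 = 0.8174
β_P = Σ w_i β_i = 0.36×1.4053 + 0.09×0.6674 + 0.37×0.9302 + 0.18×0.8174 = 1.0573
MRP = 6.86% − 2.07% = 4.79%
E(R_P) = R_f + β_P × MRP = 2.07% + 1.0573 × 4.79% = 7.13%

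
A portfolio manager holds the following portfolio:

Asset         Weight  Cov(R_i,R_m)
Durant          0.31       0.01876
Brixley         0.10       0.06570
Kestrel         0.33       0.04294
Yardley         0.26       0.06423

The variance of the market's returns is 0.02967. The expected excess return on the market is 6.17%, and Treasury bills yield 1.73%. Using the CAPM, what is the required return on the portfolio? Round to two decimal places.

10.73%

β_Durant = 0.01876 / 0.02967 = 0.6323
β_Brixley = 0.06570 / 0.02967 = 2.2144
β_Kestrel = 0.04294 / 0.02967 = 1.4473
β_Yardley = 0.06423 / 0.02967 = 2.1648
β_P = Σ w_i β_i = 0.31×0.6323 + 0.10×2.2144 + 0.33×1.4473 + 0.26×2.1648 = 1.4579
E(R_P) = R_f + β_P × MRP = 1.73% + 1.4579 × 6.17% = 10.73%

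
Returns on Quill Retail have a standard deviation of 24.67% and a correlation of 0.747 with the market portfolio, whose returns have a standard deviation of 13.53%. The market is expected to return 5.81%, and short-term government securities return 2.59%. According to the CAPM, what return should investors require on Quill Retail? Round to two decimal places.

β = ρ × σ_i / σ_m = 0.747 × 24.67% / 13.53% = 1.3620
MRP = 5.81% − 2.59% = 3.22%
E(R) = 2.59% + 1.3620 × 3.22% = 6.98%

6.98%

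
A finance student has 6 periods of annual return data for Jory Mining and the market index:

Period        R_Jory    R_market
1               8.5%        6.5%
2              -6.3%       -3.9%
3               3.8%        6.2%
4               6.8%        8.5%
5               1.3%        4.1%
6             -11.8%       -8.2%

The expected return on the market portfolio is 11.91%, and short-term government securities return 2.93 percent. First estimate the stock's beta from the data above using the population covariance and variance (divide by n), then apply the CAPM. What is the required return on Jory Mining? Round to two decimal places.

13.32%

Mean R_i = (8.5 − 6.3 + 3.8 + 6.8 + 1.3 − 11.8) / 6 = 0.3833%
Mean R_m = (6.5 − 3.9 + 6.2 + 8.5 + 4.1 − 8.2) / 6 = 2.2000%
Σ(R_i − R̄_i)(R_m − R̄_m) = 258.2100  ⇒  Cov = 258.2100 / 6 = 43.0350
Σ(R_m − R̄_m)² = 223.1600  ⇒  Var(R_m) = 223.1600 / 6 = 37.1933
β = Cov / Var(R_m) = 43.0350 / 37.1933 = 1.1571
MRP = 11.91% − 2.93% = 8.98%
E(R) = R_f + β × MRP = 2.93% + 1.1571 × 8.98% = 13.32%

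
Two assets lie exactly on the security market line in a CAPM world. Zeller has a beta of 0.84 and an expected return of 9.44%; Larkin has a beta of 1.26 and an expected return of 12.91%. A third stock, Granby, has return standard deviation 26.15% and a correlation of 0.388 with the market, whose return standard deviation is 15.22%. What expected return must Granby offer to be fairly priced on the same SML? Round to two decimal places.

8.01%

MRP = (12.91% − 9.44%) / (1.26 − 0.84) = 8.2619%
R_f = 9.44% − 0.84 × 8.2619% = 2.5000%
β_Granby = ρ·σ_i/σ_m = 0.388 × 26.15 / 15.22 = 0.6666
E(R_Granby) = R_f + β × MRP = 2.5000% + 0.6666 × 8.2619% = 8.01%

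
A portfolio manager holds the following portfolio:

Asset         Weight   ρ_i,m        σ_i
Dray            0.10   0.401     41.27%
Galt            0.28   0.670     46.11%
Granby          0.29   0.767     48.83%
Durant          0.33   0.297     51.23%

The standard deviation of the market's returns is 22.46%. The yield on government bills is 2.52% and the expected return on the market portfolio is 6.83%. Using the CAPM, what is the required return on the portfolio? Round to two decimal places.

7.55%

β_Dray = 0.401 × 41.27% / 22.46% = 0.7368
β_Galt = 0.670 × 46.11% / 22.46% = 1.3755
β_Granby = 0.767 × 48.83% / 22.46% = 1.6675
β_Durant = 0.297 × 51.23% / 22.46% = 0.6774
β_P = Σ w_i β_i = 0.10×0.7368 + 0.28×1.3755 + 0.29×1.6675 + 0.33×0.6774 = 1.1659
MRP = 6.83% − 2.52% = 4.31%
E(R_P) = R_f + β_P × MRP = 2.52% + 1.1659 × 4.31% = 7.55%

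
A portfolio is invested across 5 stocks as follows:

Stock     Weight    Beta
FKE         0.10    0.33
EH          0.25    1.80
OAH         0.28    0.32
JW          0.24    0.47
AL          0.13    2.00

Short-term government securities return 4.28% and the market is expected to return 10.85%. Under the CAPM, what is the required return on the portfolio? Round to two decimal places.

β_P = Σ w_i β_i = 0.10×0.33 + 0.25×1.80 + 0.28×0.32 + 0.24×0.47 + 0.13×2.00 = 0.9454
MRP = 10.85% − 4.28% = 6.57%
E(R_P) = R_f + β_P × MRP = 4.28% + 0.9454 × 6.57% = 10.49%

10.49%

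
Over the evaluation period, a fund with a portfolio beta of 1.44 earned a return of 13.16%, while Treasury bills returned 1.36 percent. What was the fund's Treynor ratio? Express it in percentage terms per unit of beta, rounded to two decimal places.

8.19%

Treynor = (R_P − R_f) / β_P = (13.16% − 1.36%) / 1.4400 = 11.80% / 1.4400 = 8.19%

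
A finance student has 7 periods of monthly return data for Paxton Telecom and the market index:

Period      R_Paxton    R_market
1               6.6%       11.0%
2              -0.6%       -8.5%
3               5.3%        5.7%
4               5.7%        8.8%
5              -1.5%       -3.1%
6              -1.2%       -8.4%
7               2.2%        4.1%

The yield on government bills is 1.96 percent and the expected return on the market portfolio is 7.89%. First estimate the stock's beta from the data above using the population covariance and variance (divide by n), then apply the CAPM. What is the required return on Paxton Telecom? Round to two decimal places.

Mean R_i = (6.6 − 0.6 + 5.3 + 5.7 − 1.5 − 1.2 + 2.2) / 7 = 2.3571%
Mean R_m = (11.0 − 8.5 + 5.7 + 8.8 − 3.1 − 8.4 + 4.1) / 7 = 1.3714%
Σ(R_i − R̄_i)(R_m − R̄_m) = 159.1914  ⇒  Cov = 159.1914 / 7 = 22.7416
Σ(R_m − R̄_m)² = 386.9943  ⇒  Var(R_m) = 386.9943 / 7 = 55.2849
β = Cov / Var(R_m) = 22.7416 / 55.2849 = 0.4114
MRP = 7.89% − 1.96% = 5.93%
E(R) = R_f + β × MRP = 1.96% + 0.4114 × 5.93% = 4.40%

4.40%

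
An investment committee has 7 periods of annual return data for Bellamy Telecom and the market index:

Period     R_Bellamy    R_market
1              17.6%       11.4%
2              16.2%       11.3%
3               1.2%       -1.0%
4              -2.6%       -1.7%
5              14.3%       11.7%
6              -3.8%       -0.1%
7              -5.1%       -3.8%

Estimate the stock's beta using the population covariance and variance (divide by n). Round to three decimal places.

Mean R_i = (17.6 + 16.2 + 1.2 − 2.6 + 14.3 − 3.8 − 5.1) / 7 = 5.4000%
Mean R_m = (11.4 + 11.3 − 1.0 − 1.7 + 11.7 − 0.1 − 3.8) / 7 = 3.9714%
Σ(R_i − R̄_i)(R_m − R̄_m) = 423.8700  ⇒  Cov = 423.8700 / 7 = 60.5529
Σ(R_m − R̄_m)² = 302.4743  ⇒  Var(R_m) = 302.4743 / 7 = 43.2106
β = Cov / Var(R_m) = 60.5529 / 43.2106 = 1.4013

1.401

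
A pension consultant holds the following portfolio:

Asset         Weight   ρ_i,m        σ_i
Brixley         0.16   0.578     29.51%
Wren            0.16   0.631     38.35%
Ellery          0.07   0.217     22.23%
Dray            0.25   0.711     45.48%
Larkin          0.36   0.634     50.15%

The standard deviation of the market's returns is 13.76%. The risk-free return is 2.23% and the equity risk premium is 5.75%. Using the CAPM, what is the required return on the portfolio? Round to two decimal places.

13.29%

β_Brixley = 0.578 × 29.51% / 13.76% = 1.2396
β_Wren = 0.631 × 38.35% / 13.76% = 1.7586
β_Ellery = 0.217 × 22.23% / 13.76% = 0.3506
β_Dray = 0.711 × 45.48% / 13.76% = 2.3500
β_Larkin = 0.634 × 50.15% / 13.76% = 2.3107
β_P = Σ w_i β_i = 0.16×1.2396 + 0.16×1.7586 + 0.07×0.3506 + 0.25×2.3500 + 0.36×2.3107 = 1.9236
E(R_P) = R_f + β_P × MRP = 2.23% + 1.9236 × 5.75% = 13.29%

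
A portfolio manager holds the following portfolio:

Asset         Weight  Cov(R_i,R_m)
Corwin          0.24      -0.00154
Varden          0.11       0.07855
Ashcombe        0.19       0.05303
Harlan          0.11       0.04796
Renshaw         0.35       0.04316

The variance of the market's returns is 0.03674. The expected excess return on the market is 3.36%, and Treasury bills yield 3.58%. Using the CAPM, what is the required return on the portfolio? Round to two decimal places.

β_Corwin = -0.00154 / 0.03674 = -0.0419
β_Varden = 0.07855 / 0.03674 = 2.1380
β_Ashcombe = 0.05303 / 0.03674 = 1.4434
β_Harlan = 0.04796 / 0.03674 = 1.3054
β_Renshaw = 0.04316 / 0.03674 = 1.1747
β_P = Σ w_i β_i = 0.24×-0.0419 + 0.11×2.1380 + 0.19×1.4434 + 0.11×1.3054 + 0.35×1.1747 = 1.0541
E(R_P) = R_f + β_P × MRP = 3.58% + 1.0541 × 3.36% = 7.12%

7.12%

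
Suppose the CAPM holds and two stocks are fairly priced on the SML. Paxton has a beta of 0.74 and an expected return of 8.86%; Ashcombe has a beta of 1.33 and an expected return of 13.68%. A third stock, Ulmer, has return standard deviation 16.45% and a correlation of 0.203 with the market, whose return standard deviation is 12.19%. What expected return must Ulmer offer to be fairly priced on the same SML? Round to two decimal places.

MRP = (13.68% − 8.86%) / (1.33 − 0.74) = 8.1695%
R_f = 8.86% − 0.74 × 8.1695% = 2.8146%
β_Ulmer = ρ·σ_i/σ_m = 0.203 × 16.45 / 12.19 = 0.2739
E(R_Ulmer) = R_f + β × MRP = 2.8146% + 0.2739 × 8.1695% = 5.05%

5.05%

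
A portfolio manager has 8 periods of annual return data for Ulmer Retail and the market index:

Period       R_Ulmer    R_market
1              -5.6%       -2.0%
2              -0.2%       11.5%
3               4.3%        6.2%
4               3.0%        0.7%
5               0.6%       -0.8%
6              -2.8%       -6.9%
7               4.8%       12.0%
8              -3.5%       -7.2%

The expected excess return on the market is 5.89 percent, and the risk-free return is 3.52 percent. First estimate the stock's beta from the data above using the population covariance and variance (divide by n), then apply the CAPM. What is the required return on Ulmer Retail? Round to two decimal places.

Mean R_i = (-5.6 − 0.2 + 4.3 + 3.0 + 0.6 − 2.8 + 4.8 − 3.5) / 8 = 0.0750%
Mean R_m = (-2.0 + 11.5 + 6.2 + 0.7 − 0.8 − 6.9 + 12.0 − 7.2) / 8 = 1.6875%
Σ(R_i − R̄_i)(R_m − R̄_m) = 138.2875  ⇒  Cov = 138.2875 / 8 = 17.2859
Σ(R_m − R̄_m)² = 396.4888  ⇒  Var(R_m) = 396.4888 / 8 = 49.5611
β = Cov / Var(R_m) = 17.2859 / 49.5611 = 0.3488
E(R) = R_f + β × MRP = 3.52% + 0.3488 × 5.89% = 5.57%

5.57%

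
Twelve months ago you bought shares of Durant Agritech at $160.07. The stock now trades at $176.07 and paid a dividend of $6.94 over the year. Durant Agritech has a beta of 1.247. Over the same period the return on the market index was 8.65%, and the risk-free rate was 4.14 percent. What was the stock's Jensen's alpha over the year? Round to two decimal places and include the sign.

+4.57%

Realised HPR = (P1 + D1 − P0) / P0 = (176.07 + 6.94 − 160.07) / 160.07 = 22.94 / 160.07 = 14.3312%
MRP = 8.65% − 4.14% = 4.51%
CAPM required = R_f + β·MRP = 4.14% + 1.247 × 4.51% = 9.76397%
α = realised − required = 14.3312% − 9.76397% = +4.57%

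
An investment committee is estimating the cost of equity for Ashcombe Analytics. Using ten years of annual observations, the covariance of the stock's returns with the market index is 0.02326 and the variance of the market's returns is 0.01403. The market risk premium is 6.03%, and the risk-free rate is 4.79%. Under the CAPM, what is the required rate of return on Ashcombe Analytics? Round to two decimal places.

β = Cov(R_i, R_m) / Var(R_m) = 0.02326 / 0.01403 = 1.6579
E(R) = R_f + β × MRP = 4.79% + 1.6579 × 6.03% = 14.79%

14.79%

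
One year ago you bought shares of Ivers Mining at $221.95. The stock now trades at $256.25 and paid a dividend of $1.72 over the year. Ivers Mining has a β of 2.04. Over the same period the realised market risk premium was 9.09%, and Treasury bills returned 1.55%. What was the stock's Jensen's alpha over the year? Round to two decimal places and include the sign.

-3.86%

Realised HPR = (P1 + D1 − P0) / P0 = (256.25 + 1.72 − 221.95) / 221.95 = 36.02 / 221.95 = 16.2289%
CAPM required = R_f + β·MRP = 1.55% + 2.04 × 9.09% = 20.0936%
α = realised − required = 16.2289% − 20.0936% = -3.86%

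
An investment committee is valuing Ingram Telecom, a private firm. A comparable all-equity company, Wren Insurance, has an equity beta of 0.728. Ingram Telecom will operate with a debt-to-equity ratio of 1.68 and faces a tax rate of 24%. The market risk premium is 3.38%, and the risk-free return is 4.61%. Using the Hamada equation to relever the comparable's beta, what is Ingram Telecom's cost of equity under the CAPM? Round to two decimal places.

β_L = β_U × [1 + (1 − t)(D/E)] = 0.728 × [1 + (1 − 0.24) × 1.68]
    = 0.728 × [1 + 0.76 × 1.68] = 0.728 × 2.2768 = 1.6575
E(R) = R_f + β_L × MRP = 4.61% + 1.6575 × 3.38% = 10.21%

10.21%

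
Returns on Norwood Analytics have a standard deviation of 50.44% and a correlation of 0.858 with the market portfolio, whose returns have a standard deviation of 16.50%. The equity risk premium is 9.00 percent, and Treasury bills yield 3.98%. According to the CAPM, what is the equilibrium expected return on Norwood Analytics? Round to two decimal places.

β = ρ × σ_i / σ_m = 0.858 × 50.44% / 16.50% = 2.6229
E(R) = 3.98% + 2.6229 × 9.00% = 27.59%

27.59%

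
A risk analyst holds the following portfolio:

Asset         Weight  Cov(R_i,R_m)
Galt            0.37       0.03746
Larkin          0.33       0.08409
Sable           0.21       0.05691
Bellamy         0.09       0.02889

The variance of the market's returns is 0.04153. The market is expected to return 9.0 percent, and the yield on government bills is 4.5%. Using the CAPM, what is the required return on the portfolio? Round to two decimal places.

10.59%

β_Galt = 0.03746 / 0.04153 = 0.9020
β_Larkin = 0.08409 / 0.04153 = 2.0248
β_Sable = 0.05691 / 0.04153 = 1.3703
β_Bellamy = 0.02889 / 0.04153 = 0.6956
β_P = Σ w_i β_i = 0.37×0.9020 + 0.33×2.0248 + 0.21×1.3703 + 0.09×0.6956 = 1.3523
MRP = 9.0% − 4.5% = 4.50%
E(R_P) = R_f + β_P × MRP = 4.5% + 1.3523 × 4.5% = 10.59%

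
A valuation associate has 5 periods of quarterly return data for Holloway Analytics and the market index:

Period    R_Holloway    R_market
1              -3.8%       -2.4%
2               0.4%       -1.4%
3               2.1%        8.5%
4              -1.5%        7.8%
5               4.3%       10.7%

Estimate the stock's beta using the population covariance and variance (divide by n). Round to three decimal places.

Mean R_i = (-3.8 + 0.4 + 2.1 − 1.5 + 4.3) / 5 = 0.3000%
Mean R_m = (-2.4 − 1.4 + 8.5 + 7.8 + 10.7) / 5 = 4.6400%
Σ(R_i − R̄_i)(R_m − R̄_m) = 53.7600  ⇒  Cov = 53.7600 / 5 = 10.7520
Σ(R_m − R̄_m)² = 147.6520  ⇒  Var(R_m) = 147.6520 / 5 = 29.5304
β = Cov / Var(R_m) = 10.7520 / 29.5304 = 0.3641

0.364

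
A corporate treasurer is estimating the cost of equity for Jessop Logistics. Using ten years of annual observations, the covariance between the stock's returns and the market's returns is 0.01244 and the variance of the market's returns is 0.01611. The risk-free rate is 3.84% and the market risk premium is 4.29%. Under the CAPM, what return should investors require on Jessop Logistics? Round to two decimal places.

β = Cov(R_i, R_m) / Var(R_m) = 0.01244 / 0.01611 = 0.7722
E(R) = R_f + β × MRP = 3.84% + 0.7722 × 4.29% = 7.15%

7.15%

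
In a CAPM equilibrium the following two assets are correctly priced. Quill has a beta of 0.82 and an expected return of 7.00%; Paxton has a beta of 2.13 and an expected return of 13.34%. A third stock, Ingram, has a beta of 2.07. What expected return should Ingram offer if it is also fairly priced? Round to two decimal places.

13.05%

MRP (SML slope) = (13.34% − 7.00%) / (2.13 − 0.82) = 6.34% / 1.31 = 4.8397%
R_f (intercept) = 7.00% − 0.82 × 4.8397% = 3.0314%
E(R_Ingram) = R_f + β × MRP = 3.0314% + 2.07 × 4.8397% = 13.05%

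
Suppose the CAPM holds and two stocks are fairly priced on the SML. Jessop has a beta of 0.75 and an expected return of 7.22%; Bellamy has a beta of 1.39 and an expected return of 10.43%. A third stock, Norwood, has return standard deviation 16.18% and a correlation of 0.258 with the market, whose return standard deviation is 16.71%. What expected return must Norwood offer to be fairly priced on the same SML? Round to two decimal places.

MRP = (10.43% − 7.22%) / (1.39 − 0.75) = 5.0156%
R_f = 7.22% − 0.75 × 5.0156% = 3.4583%
β_Norwood = ρ·σ_i/σ_m = 0.258 × 16.18 / 16.71 = 0.2498
E(R_Norwood) = R_f + β × MRP = 3.4583% + 0.2498 × 5.0156% = 4.71%

4.71%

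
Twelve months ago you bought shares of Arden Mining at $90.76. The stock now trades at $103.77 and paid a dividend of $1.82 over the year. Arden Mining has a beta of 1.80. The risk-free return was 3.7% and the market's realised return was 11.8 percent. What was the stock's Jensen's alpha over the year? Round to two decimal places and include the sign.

-1.94%

Realised HPR = (P1 + D1 − P0) / P0 = (103.77 + 1.82 − 90.76) / 90.76 = 14.83 / 90.76 = 16.3398%
MRP = 11.8% − 3.7% = 8.10%
CAPM required = R_f + β·MRP = 3.7% + 1.80 × 8.1% = 18.2800%
α = realised − required = 16.3398% − 18.2800% = -1.94%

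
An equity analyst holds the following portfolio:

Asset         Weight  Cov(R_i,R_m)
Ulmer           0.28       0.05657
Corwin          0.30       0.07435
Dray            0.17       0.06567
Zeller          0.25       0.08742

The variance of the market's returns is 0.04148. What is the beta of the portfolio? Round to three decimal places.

1.716

β_Ulmer = 0.05657 / 0.04148 = 1.3638
β_Corwin = 0.07435 / 0.04148 = 1.7924
β_Dray = 0.06567 / 0.04148 = 1.5832
β_Zeller = 0.08742 / 0.04148 = 2.1075
β_P = Σ w_i β_i = 0.28×1.3638 + 0.30×1.7924 + 0.17×1.5832 + 0.25×2.1075 = 1.7156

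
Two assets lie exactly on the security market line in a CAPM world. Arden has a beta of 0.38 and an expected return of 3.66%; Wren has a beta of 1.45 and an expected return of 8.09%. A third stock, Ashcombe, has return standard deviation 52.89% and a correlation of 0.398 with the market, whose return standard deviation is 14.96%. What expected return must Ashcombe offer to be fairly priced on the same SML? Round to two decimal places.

MRP = (8.09% − 3.66%) / (1.45 − 0.38) = 4.1402%
R_f = 3.66% − 0.38 × 4.1402% = 2.0867%
β_Ashcombe = ρ·σ_i/σ_m = 0.398 × 52.89 / 14.96 = 1.4071
E(R_Ashcombe) = R_f + β × MRP = 2.0867% + 1.4071 × 4.1402% = 7.91%

7.91%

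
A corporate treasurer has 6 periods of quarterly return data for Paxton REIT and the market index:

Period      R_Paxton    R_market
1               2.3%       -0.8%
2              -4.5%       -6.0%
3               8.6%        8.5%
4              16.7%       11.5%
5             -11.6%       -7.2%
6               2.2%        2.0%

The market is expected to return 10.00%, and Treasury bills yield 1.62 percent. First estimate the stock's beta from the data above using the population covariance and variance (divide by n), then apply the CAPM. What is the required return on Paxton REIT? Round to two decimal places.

12.16%

Mean R_i = (2.3 − 4.5 + 8.6 + 16.7 − 11.6 + 2.2) / 6 = 2.2833%
Mean R_m = (-0.8 − 6.0 + 8.5 + 11.5 − 7.2 + 2.0) / 6 = 1.3333%
Σ(R_i − R̄_i)(R_m − R̄_m) = 359.9633  ⇒  Cov = 359.9633 / 6 = 59.9939
Σ(R_m − R̄_m)² = 286.3133  ⇒  Var(R_m) = 286.3133 / 6 = 47.7189
β = Cov / Var(R_m) = 59.9939 / 47.7189 = 1.2572
MRP = 10.00% − 1.62% = 8.38%
E(R) = R_f + β × MRP = 1.62% + 1.2572 × 8.38% = 12.16%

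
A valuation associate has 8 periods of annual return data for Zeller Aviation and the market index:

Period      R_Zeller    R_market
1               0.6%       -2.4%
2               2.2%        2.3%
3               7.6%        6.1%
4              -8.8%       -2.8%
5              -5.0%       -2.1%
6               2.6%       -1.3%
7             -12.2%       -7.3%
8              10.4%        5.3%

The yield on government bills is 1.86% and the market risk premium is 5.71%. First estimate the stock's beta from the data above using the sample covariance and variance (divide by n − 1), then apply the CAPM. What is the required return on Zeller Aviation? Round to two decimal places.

10.85%

Mean R_i = (0.6 + 2.2 + 7.6 − 8.8 − 5.0 + 2.6 − 12.2 + 10.4) / 8 = -0.3250%
Mean R_m = (-2.4 + 2.3 + 6.1 − 2.8 − 2.1 − 1.3 − 7.3 + 5.3) / 8 = -0.2750%
Σ(R_i − R̄_i)(R_m − R̄_m) = 225.2050  ⇒  Cov = 225.2050 / 7 = 32.1721
Σ(R_m − R̄_m)² = 142.9750  ⇒  Var(R_m) = 142.9750 / 7 = 20.4250
β = Cov / Var(R_m) = 32.1721 / 20.4250 = 1.5751
E(R) = R_f + β × MRP = 1.86% + 1.5751 × 5.71% = 10.85%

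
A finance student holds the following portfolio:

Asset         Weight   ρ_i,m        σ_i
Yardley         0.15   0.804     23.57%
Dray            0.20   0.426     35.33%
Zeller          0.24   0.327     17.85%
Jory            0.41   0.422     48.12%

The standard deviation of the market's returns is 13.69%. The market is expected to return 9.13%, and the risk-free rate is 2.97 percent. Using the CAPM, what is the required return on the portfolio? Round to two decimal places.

9.98%

β_Yardley = 0.804 × 23.57% / 13.69% = 1.3842
β_Dray = 0.426 × 35.33% / 13.69% = 1.0994
β_Zeller = 0.327 × 17.85% / 13.69% = 0.4264
β_Jory = 0.422 × 48.12% / 13.69% = 1.4833
β_P = Σ w_i β_i = 0.15×1.3842 + 0.20×1.0994 + 0.24×0.4264 + 0.41×1.4833 = 1.1380
MRP = 9.13% − 2.97% = 6.16%
E(R_P) = R_f + β_P × MRP = 2.97% + 1.1380 × 6.16% = 9.98%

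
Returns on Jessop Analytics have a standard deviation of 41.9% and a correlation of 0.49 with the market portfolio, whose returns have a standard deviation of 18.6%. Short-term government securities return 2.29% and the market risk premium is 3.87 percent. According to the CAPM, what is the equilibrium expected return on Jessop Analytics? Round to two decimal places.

β = ρ × σ_i / σ_m = 0.49 × 41.9% / 18.6% = 1.1038
E(R) = 2.29% + 1.1038 × 3.87% = 6.56%

6.56%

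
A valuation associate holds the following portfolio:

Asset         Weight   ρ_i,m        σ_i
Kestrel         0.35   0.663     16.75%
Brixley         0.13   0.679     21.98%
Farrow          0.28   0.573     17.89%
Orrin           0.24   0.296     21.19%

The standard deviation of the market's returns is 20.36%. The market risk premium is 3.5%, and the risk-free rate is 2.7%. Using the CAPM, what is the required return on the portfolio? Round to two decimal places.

4.45%

β_Kestrel = 0.663 × 16.75% / 20.36% = 0.5454
β_Brixley = 0.679 × 21.98% / 20.36% = 0.7330
β_Farrow = 0.573 × 17.89% / 20.36% = 0.5035
β_Orrin = 0.296 × 21.19% / 20.36% = 0.3081
β_P = Σ w_i β_i = 0.35×0.5454 + 0.13×0.7330 + 0.28×0.5035 + 0.24×0.3081 = 0.5011
E(R_P) = R_f + β_P × MRP = 2.7% + 0.5011 × 3.5% = 4.45%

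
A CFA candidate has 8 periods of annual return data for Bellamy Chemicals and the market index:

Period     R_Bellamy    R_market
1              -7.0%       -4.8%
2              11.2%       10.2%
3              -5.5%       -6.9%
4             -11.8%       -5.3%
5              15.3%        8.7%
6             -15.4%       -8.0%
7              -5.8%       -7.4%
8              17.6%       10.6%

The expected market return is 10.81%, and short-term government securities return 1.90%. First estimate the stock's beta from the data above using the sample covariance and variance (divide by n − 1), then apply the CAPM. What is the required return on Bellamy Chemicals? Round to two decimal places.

14.75%

Mean R_i = (-7.0 + 11.2 − 5.5 − 11.8 + 15.3 − 15.4 − 5.8 + 17.6) / 8 = -0.1750%
Mean R_m = (-4.8 + 10.2 − 6.9 − 5.3 + 8.7 − 8.0 − 7.4 + 10.6) / 8 = -0.3625%
Σ(R_i − R̄_i)(R_m − R̄_m) = 733.6125  ⇒  Cov = 733.6125 / 7 = 104.8018
Σ(R_m − R̄_m)² = 508.5388  ⇒  Var(R_m) = 508.5388 / 7 = 72.6484
β = Cov / Var(R_m) = 104.8018 / 72.6484 = 1.4426
MRP = 10.81% − 1.90% = 8.91%
E(R) = R_f + β × MRP = 1.90% + 1.4426 × 8.91% = 14.75%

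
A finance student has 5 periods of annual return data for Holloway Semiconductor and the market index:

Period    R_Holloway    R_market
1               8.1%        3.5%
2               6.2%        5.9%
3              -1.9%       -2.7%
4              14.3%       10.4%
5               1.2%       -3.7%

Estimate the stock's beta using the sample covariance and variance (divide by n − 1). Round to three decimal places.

Mean R_i = (8.1 + 6.2 − 1.9 + 14.3 + 1.2) / 5 = 5.5800%
Mean R_m = (3.5 + 5.9 − 2.7 + 10.4 − 3.7) / 5 = 2.6800%
Σ(R_i − R̄_i)(R_m − R̄_m) = 139.5680  ⇒  Cov = 139.5680 / 4 = 34.8920
Σ(R_m − R̄_m)² = 140.2880  ⇒  Var(R_m) = 140.2880 / 4 = 35.0720
β = Cov / Var(R_m) = 34.8920 / 35.0720 = 0.9949

0.995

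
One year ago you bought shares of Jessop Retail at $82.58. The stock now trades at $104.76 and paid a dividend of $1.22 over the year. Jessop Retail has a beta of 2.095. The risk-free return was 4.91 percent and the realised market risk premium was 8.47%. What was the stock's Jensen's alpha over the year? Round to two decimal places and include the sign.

+5.68%

Realised HPR = (P1 + D1 − P0) / P0 = (104.76 + 1.22 − 82.58) / 82.58 = 23.40 / 82.58 = 28.3362%
CAPM required = R_f + β·MRP = 4.91% + 2.095 × 8.47% = 22.65465%
α = realised − required = 28.3362% − 22.65465% = +5.68%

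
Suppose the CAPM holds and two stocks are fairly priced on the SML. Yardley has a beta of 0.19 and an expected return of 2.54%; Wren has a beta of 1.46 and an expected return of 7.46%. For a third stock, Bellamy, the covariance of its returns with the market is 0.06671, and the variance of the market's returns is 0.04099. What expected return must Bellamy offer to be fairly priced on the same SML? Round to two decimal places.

8.11%

MRP = (7.46% − 2.54%) / (1.46 − 0.19) = 3.8740%
R_f = 2.54% − 0.19 × 3.8740% = 1.8039%
β_Bellamy = Cov / Var(R_m) = 0.06671 / 0.04099 = 1.6275
E(R_Bellamy) = R_f + β × MRP = 1.8039% + 1.6275 × 3.8740% = 8.11%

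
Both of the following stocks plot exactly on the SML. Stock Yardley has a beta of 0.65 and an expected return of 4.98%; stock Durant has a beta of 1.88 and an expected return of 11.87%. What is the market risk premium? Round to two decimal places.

5.60%

Both satisfy E(R) = R_f + β·MRP, so the slope of the SML is
MRP = (11.87% − 4.98%) / (1.88 − 0.65) = 6.89% / 1.23 = 5.6016%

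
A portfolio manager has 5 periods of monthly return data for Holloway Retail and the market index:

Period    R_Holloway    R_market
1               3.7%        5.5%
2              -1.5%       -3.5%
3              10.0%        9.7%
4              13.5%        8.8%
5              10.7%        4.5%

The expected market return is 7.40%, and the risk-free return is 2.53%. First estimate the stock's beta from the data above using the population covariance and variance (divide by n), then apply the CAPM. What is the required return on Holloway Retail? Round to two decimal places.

7.32%

Mean R_i = (3.7 − 1.5 + 10.0 + 13.5 + 10.7) / 5 = 7.2800%
Mean R_m = (5.5 − 3.5 + 9.7 + 8.8 + 4.5) / 5 = 5.0000%
Σ(R_i − R̄_i)(R_m − R̄_m) = 107.5500  ⇒  Cov = 107.5500 / 5 = 21.5100
Σ(R_m − R̄_m)² = 109.2800  ⇒  Var(R_m) = 109.2800 / 5 = 21.8560
β = Cov / Var(R_m) = 21.5100 / 21.8560 = 0.9842
MRP = 7.40% − 2.53% = 4.87%
E(R) = R_f + β × MRP = 2.53% + 0.9842 × 4.87% = 7.32%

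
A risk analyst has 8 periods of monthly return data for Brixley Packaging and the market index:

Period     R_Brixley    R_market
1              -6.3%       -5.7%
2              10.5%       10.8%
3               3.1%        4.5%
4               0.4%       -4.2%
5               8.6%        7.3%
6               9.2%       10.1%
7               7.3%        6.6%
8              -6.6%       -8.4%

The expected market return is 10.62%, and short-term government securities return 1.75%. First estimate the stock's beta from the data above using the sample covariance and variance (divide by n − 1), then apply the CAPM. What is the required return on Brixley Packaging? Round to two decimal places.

9.53%

Mean R_i = (-6.3 + 10.5 + 3.1 + 0.4 + 8.6 + 9.2 + 7.3 − 6.6) / 8 = 3.2750%
Mean R_m = (-5.7 + 10.8 + 4.5 − 4.2 + 7.3 + 10.1 + 6.6 − 8.4) / 8 = 2.6250%
Σ(R_i − R̄_i)(R_m − R̄_m) = 352.1250  ⇒  Cov = 352.1250 / 7 = 50.3036
Σ(R_m − R̄_m)² = 401.3150  ⇒  Var(R_m) = 401.3150 / 7 = 57.3307
β = Cov / Var(R_m) = 50.3036 / 57.3307 = 0.8774
MRP = 10.62% − 1.75% = 8.87%
E(R) = R_f + β × MRP = 1.75% + 0.8774 × 8.87% = 9.53%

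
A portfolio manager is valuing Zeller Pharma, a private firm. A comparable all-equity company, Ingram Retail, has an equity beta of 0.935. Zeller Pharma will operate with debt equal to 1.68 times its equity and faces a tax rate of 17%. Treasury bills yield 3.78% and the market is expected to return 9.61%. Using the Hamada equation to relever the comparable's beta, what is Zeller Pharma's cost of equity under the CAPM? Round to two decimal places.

β_L = β_U × [1 + (1 − t)(D/E)] = 0.935 × [1 + (1 − 0.17) × 1.68]
    = 0.935 × [1 + 0.83 × 1.68] = 0.935 × 2.3944 = 2.2388
MRP = 9.61% − 3.78% = 5.83%
E(R) = R_f + β_L × MRP = 3.78% + 2.2388 × 5.83% = 16.83%

16.83%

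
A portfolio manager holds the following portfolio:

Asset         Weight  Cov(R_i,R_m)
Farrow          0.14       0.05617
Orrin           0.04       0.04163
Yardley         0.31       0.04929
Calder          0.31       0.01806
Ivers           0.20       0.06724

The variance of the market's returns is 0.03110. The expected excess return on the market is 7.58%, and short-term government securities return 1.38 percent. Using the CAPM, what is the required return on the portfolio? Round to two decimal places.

12.07%

β_Farrow = 0.05617 / 0.03110 = 1.8061
β_Orrin = 0.04163 / 0.03110 = 1.3386
β_Yardley = 0.04929 / 0.03110 = 1.5849
β_Calder = 0.01806 / 0.03110 = 0.5807
β_Ivers = 0.06724 / 0.03110 = 2.1621
β_P = Σ w_i β_i = 0.14×1.8061 + 0.04×1.3386 + 0.31×1.5849 + 0.31×0.5807 + 0.20×2.1621 = 1.4102
E(R_P) = R_f + β_P × MRP = 1.38% + 1.4102 × 7.58% = 12.07%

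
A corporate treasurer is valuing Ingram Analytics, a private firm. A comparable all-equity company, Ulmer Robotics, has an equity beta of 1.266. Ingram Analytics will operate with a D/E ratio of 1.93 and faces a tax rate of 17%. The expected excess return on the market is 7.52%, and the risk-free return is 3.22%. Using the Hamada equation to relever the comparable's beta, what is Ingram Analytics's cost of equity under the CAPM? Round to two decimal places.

β_L = β_U × [1 + (1 − t)(D/E)] = 1.266 × [1 + (1 − 0.17) × 1.93]
    = 1.266 × [1 + 0.83 × 1.93] = 1.266 × 2.6019 = 3.2940
E(R) = R_f + β_L × MRP = 3.22% + 3.2940 × 7.52% = 27.99%

27.99%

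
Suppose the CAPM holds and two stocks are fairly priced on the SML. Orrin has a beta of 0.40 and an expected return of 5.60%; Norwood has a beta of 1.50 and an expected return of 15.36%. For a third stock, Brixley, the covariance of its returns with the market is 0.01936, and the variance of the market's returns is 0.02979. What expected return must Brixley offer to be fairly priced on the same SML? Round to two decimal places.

7.82%

MRP = (15.36% − 5.60%) / (1.50 − 0.40) = 8.8727%
R_f = 5.60% − 0.40 × 8.8727% = 2.0509%
β_Brixley = Cov / Var(R_m) = 0.01936 / 0.02979 = 0.6499
E(R_Brixley) = R_f + β × MRP = 2.0509% + 0.6499 × 8.8727% = 7.82%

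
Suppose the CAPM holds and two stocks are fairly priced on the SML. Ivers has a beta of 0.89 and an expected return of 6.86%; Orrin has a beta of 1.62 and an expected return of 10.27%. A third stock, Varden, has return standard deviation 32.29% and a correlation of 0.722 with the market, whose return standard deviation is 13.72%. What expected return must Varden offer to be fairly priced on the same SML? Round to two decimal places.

10.64%

MRP = (10.27% − 6.86%) / (1.62 − 0.89) = 4.6712%
R_f = 6.86% − 0.89 × 4.6712% = 2.7026%
β_Varden = ρ·σ_i/σ_m = 0.722 × 32.29 / 13.72 = 1.6992
E(R_Varden) = R_f + β × MRP = 2.7026% + 1.6992 × 4.6712% = 10.64%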